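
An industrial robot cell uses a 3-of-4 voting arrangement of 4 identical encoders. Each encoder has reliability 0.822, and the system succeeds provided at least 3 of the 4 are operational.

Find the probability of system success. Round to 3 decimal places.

R = Σ_{i=3}^{4} C(4,i) p^i (1−p)^{4−i} with p = 0.822
C(4,3)·0.822^3·0.178^1 = 0.39545
C(4,4)·0.822^4·0.178^0 = 0.45655
Sum = 0.852

0.852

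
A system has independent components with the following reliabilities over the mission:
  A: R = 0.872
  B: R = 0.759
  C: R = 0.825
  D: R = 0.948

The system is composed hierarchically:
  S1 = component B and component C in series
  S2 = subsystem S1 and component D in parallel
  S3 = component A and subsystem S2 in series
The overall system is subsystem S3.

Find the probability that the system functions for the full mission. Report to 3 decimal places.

Series (B and C): 0.75900 × 0.82500 = 0.62618
Parallel ([0.62618] and D): 1 − (1 − 0.62618)(1 − 0.94800) = 0.98056
Series (A and [0.98056]): 0.87200 × 0.98056 = 0.855

0.855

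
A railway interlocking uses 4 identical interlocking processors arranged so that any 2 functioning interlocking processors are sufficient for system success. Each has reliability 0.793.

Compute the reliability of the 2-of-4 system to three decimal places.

R = Σ_{i=2}^{4} C(4,i) p^i (1−p)^{4−i} with p = 0.793
C(4,2)·0.793^2·0.207^2 = 0.16167
C(4,3)·0.793^3·0.207^1 = 0.41290
C(4,4)·0.793^4·0.207^0 = 0.39545
Sum = 0.970

0.970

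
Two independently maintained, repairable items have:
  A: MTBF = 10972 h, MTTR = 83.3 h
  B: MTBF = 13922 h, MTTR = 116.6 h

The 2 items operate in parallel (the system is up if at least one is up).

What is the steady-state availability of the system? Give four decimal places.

A(A) = MTBF/(MTBF+MTTR) = 10972/(10972+83.3) = 0.992465
A(B) = MTBF/(MTBF+MTTR) = 13922/(13922+116.6) = 0.991694
Parallel availability: 1 − (1 − 0.992465)(1 − 0.991694) = 0.9999

0.9999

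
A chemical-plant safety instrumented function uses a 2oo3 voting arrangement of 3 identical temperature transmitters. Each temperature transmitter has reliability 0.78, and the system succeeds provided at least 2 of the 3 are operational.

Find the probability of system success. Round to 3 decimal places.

R = Σ_{i=2}^{3} C(3,i) p^i (1−p)^{3−i} with p = 0.78
C(3,2)·0.78^2·0.22^1 = 0.40154
C(3,3)·0.78^3·0.22^0 = 0.47455
Sum = 0.876

0.876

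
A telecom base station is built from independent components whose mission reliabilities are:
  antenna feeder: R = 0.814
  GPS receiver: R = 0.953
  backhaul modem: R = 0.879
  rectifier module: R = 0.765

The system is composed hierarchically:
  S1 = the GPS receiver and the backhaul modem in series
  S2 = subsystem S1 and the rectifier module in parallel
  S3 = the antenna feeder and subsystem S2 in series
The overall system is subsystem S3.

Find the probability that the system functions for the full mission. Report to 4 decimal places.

Series (GPS receiver and backhaul modem): 0.953000 × 0.879000 = 0.837687
Parallel ([0.837687] and rectifier module): 1 − (1 − 0.837687)(1 − 0.765000) = 0.961856
Series (antenna feeder and [0.961856]): 0.814000 × 0.961856 = 0.7830

0.7830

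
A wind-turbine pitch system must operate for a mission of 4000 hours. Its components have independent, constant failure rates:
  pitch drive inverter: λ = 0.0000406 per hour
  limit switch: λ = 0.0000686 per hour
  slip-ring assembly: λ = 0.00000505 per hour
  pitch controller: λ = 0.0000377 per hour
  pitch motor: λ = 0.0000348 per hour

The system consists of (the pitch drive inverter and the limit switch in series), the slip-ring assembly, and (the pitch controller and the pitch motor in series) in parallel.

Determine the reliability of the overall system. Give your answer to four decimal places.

R(pitch drive inverter) = exp(−0.0000406 × 4000) = 0.850101
R(limit switch) = exp(−0.0000686 × 4000) = 0.760028
R(slip-ring assembly) = exp(−0.00000505 × 4000) = 0.980003
R(pitch controller) = exp(−0.0000377 × 4000) = 0.860020
R(pitch motor) = exp(−0.0000348 × 4000) = 0.870054
Series (pitch drive inverter and limit switch): 0.850101 × 0.760028 = 0.646101
Series (pitch controller and pitch motor): 0.860020 × 0.870054 = 0.748264
Parallel ([0.646101], slip-ring assembly, and [0.748264]): 1 − (1 − 0.646101)(1 − 0.980003)(1 − 0.748264) = 0.9982

0.9982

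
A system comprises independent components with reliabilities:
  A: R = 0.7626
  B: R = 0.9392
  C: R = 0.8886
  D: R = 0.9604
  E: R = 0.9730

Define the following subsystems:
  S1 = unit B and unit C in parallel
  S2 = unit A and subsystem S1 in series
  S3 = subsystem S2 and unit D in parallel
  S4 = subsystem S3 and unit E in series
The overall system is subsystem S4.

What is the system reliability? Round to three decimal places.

Parallel (B and C): 1 − (1 − 0.93920)(1 − 0.88860) = 0.99323
Series (A and [0.99323]): 0.76260 × 0.99323 = 0.75744
Parallel ([0.75744] and D): 1 − (1 − 0.75744)(1 − 0.96040) = 0.99039
Series ([0.99039] and E): 0.99039 × 0.97300 = 0.964

0.964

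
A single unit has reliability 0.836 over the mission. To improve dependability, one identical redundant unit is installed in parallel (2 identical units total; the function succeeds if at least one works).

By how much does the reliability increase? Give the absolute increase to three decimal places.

0.137

R_before = 0.836
R_after = 1 − (1 − 0.836)^2 = 0.973
ΔR = 0.973 − 0.836 = 0.137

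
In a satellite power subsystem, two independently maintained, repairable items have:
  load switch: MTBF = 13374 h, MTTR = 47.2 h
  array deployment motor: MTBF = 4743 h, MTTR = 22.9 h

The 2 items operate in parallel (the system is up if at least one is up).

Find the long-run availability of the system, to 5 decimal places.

A(load switch) = MTBF/(MTBF+MTTR) = 13374/(13374+47.2) = 0.996483
A(array deployment motor) = MTBF/(MTBF+MTTR) = 4743/(4743+22.9) = 0.995195
Parallel availability: 1 − (1 − 0.996483)(1 − 0.995195) = 0.99998

0.99998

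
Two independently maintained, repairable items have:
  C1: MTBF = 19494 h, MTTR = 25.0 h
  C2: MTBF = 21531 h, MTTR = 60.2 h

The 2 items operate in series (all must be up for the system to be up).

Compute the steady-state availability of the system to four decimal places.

A(C1) = MTBF/(MTBF+MTTR) = 19494/(19494+25.0) = 0.998719
A(C2) = MTBF/(MTBF+MTTR) = 21531/(21531+60.2) = 0.997212
Series availability: 0.998719 × 0.997212 = 0.9959

0.9959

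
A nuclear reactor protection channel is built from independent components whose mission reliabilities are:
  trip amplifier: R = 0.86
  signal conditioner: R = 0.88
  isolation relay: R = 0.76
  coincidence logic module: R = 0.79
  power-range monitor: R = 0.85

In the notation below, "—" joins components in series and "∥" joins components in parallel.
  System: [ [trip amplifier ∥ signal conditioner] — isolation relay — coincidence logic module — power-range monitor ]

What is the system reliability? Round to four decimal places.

0.5018

Parallel (trip amplifier and signal conditioner): 1 − (1 − 0.860000)(1 − 0.880000) = 0.983200
Series ([0.983200], isolation relay, coincidence logic module, and power-range monitor): 0.983200 × 0.760000 × 0.790000 × 0.850000 = 0.5018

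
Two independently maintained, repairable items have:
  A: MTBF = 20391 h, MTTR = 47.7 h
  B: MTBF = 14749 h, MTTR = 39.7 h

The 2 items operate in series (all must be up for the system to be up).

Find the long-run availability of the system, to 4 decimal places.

A(A) = MTBF/(MTBF+MTTR) = 20391/(20391+47.7) = 0.997666
A(B) = MTBF/(MTBF+MTTR) = 14749/(14749+39.7) = 0.997316
Series availability: 0.997666 × 0.997316 = 0.9950

0.9950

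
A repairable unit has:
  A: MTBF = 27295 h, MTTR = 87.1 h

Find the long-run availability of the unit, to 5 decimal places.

A(A) = MTBF/(MTBF+MTTR) = 27295/(27295+87.1) = 0.99682

0.99682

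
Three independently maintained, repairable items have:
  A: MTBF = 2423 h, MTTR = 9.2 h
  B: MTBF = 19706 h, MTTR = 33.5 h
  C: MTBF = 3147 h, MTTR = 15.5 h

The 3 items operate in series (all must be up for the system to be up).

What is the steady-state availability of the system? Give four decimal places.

A(A) = MTBF/(MTBF+MTTR) = 2423/(2423+9.2) = 0.996217
A(B) = MTBF/(MTBF+MTTR) = 19706/(19706+33.5) = 0.998303
A(C) = MTBF/(MTBF+MTTR) = 3147/(3147+15.5) = 0.995099
Series availability: 0.996217 × 0.998303 × 0.995099 = 0.9897

0.9897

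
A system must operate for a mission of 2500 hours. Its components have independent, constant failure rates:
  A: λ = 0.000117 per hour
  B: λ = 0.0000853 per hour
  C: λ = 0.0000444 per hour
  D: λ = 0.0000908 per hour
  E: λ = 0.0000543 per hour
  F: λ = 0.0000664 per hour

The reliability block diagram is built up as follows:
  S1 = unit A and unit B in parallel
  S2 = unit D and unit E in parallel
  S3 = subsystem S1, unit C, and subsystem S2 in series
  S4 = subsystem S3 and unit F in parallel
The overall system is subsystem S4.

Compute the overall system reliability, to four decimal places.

0.9739

R(A) = exp(−0.000117 × 2500) = 0.746395
R(B) = exp(−0.0000853 × 2500) = 0.807954
R(C) = exp(−0.0000444 × 2500) = 0.894939
R(D) = exp(−0.0000908 × 2500) = 0.796921
R(E) = exp(−0.0000543 × 2500) = 0.873061
R(F) = exp(−0.0000664 × 2500) = 0.847046
Parallel (A and B): 1 − (1 − 0.746395)(1 − 0.807954) = 0.951296
Parallel (D and E): 1 − (1 − 0.796921)(1 − 0.873061) = 0.974221
Series ([0.951296], C, and [0.974221]): 0.951296 × 0.894939 × 0.974221 = 0.829405
Parallel ([0.829405] and F): 1 − (1 − 0.829405)(1 − 0.847046) = 0.9739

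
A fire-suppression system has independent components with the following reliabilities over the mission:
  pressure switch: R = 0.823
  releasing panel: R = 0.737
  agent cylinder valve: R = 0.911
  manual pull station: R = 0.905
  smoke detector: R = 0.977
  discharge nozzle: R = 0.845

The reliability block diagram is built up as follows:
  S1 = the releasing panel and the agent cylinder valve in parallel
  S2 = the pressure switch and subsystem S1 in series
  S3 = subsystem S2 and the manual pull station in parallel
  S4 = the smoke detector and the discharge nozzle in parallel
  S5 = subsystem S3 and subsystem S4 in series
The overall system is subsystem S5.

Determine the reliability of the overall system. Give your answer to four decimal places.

Parallel (releasing panel and agent cylinder valve): 1 − (1 − 0.737000)(1 − 0.911000) = 0.976593
Series (pressure switch and [0.976593]): 0.823000 × 0.976593 = 0.803736
Parallel ([0.803736] and manual pull station): 1 − (1 − 0.803736)(1 − 0.905000) = 0.981355
Parallel (smoke detector and discharge nozzle): 1 − (1 − 0.977000)(1 − 0.845000) = 0.996435
Series ([0.981355] and [0.996435]): 0.981355 × 0.996435 = 0.9779

0.9779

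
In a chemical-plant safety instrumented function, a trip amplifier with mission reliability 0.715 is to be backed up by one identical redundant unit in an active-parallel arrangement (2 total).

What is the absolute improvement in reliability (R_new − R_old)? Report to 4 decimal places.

R_before = 0.715
R_after = 1 − (1 − 0.715)^2 = 0.9188
ΔR = 0.9188 − 0.715 = 0.2038

0.2038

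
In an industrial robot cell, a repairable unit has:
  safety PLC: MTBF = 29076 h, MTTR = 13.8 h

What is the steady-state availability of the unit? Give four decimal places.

A(safety PLC) = MTBF/(MTBF+MTTR) = 29076/(29076+13.8) = 0.9995

0.9995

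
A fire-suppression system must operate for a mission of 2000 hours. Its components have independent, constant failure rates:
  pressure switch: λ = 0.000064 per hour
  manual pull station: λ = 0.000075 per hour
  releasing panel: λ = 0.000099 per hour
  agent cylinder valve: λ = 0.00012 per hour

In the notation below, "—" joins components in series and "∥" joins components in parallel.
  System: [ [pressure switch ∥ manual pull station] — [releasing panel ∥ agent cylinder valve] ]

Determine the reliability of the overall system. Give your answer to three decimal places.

0.946

R(pressure switch) = exp(−0.000064 × 2000) = 0.87985
R(manual pull station) = exp(−0.000075 × 2000) = 0.86071
R(releasing panel) = exp(−0.000099 × 2000) = 0.82037
R(agent cylinder valve) = exp(−0.00012 × 2000) = 0.78663
Parallel (pressure switch and manual pull station): 1 − (1 − 0.87985)(1 − 0.86071) = 0.98326
Parallel (releasing panel and agent cylinder valve): 1 − (1 − 0.82037)(1 − 0.78663) = 0.96167
Series ([0.98326] and [0.96167]): 0.98326 × 0.96167 = 0.946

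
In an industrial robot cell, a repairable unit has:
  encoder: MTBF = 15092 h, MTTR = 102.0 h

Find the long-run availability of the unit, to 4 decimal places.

0.9933

A(encoder) = MTBF/(MTBF+MTTR) = 15092/(15092+102.0) = 0.9933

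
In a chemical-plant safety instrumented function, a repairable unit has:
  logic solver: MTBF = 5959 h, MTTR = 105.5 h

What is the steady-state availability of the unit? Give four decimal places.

0.9826

A(logic solver) = MTBF/(MTBF+MTTR) = 5959/(5959+105.5) = 0.9826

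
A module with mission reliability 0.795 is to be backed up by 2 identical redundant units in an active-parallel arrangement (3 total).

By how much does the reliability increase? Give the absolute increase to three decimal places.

R_before = 0.795
R_after = 1 − (1 − 0.795)^3 = 0.991
ΔR = 0.991 − 0.795 = 0.196

0.196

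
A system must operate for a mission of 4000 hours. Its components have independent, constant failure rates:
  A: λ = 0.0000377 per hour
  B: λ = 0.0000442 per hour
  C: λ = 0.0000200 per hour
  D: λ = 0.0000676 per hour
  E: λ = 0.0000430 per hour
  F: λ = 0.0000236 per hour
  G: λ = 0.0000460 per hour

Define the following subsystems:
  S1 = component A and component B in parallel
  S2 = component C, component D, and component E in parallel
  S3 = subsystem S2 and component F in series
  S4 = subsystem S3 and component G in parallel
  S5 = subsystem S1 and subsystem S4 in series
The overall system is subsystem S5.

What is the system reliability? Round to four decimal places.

0.9621

R(A) = exp(−0.0000377 × 4000) = 0.860020
R(B) = exp(−0.0000442 × 4000) = 0.837947
R(C) = exp(−0.0000200 × 4000) = 0.923116
R(D) = exp(−0.0000676 × 4000) = 0.763074
R(E) = exp(−0.0000430 × 4000) = 0.841979
R(F) = exp(−0.0000236 × 4000) = 0.909919
R(G) = exp(−0.0000460 × 4000) = 0.831936
Parallel (A and B): 1 − (1 − 0.860020)(1 − 0.837947) = 0.977316
Parallel (C, D, and E): 1 − (1 − 0.923116)(1 − 0.763074)(1 − 0.841979) = 0.997122
Series ([0.997122] and F): 0.997122 × 0.909919 = 0.907300
Parallel ([0.907300] and G): 1 − (1 − 0.907300)(1 − 0.831936) = 0.984420
Series ([0.977316] and [0.984420]): 0.977316 × 0.984420 = 0.9621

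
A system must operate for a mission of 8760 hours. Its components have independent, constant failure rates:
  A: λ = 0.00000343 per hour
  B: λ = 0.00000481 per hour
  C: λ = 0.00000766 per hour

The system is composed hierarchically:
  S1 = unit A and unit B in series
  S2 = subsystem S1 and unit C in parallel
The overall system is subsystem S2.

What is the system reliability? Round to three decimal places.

R(A) = exp(−0.00000343 × 8760) = 0.97040
R(B) = exp(−0.00000481 × 8760) = 0.95874
R(C) = exp(−0.00000766 × 8760) = 0.93510
Series (A and B): 0.97040 × 0.95874 = 0.93036
Parallel ([0.93036] and C): 1 − (1 − 0.93036)(1 − 0.93510) = 0.995

0.995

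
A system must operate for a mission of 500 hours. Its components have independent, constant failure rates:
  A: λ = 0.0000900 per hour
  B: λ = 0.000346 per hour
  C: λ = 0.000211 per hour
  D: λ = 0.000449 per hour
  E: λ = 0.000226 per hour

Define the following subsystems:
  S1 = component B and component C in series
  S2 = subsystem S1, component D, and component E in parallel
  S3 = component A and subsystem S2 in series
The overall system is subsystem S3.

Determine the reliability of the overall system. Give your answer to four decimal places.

0.9510

R(A) = exp(−0.0000900 × 500) = 0.955997
R(B) = exp(−0.000346 × 500) = 0.841138
R(C) = exp(−0.000211 × 500) = 0.899874
R(D) = exp(−0.000449 × 500) = 0.798916
R(E) = exp(−0.000226 × 500) = 0.893151
Series (B and C): 0.841138 × 0.899874 = 0.756918
Parallel ([0.756918], D, and E): 1 − (1 − 0.756918)(1 − 0.798916)(1 − 0.893151) = 0.994777
Series (A and [0.994777]): 0.955997 × 0.994777 = 0.9510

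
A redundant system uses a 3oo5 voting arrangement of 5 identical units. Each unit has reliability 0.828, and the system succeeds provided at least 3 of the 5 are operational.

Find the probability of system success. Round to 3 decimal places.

R = Σ_{i=3}^{5} C(5,i) p^i (1−p)^{5−i} with p = 0.828
C(5,3)·0.828^3·0.172^2 = 0.16794
C(5,4)·0.828^4·0.172^1 = 0.40422
C(5,5)·0.828^5·0.172^0 = 0.38918
Sum = 0.961

0.961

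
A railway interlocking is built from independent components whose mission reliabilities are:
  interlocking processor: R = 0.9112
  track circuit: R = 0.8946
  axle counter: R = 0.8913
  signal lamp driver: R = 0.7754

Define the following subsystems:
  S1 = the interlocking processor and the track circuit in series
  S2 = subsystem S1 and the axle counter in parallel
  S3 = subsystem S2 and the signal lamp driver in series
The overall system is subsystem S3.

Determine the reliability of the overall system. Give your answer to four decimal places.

0.7598

Series (interlocking processor and track circuit): 0.911200 × 0.894600 = 0.815160
Parallel ([0.815160] and axle counter): 1 − (1 − 0.815160)(1 − 0.891300) = 0.979908
Series ([0.979908] and signal lamp driver): 0.979908 × 0.775400 = 0.7598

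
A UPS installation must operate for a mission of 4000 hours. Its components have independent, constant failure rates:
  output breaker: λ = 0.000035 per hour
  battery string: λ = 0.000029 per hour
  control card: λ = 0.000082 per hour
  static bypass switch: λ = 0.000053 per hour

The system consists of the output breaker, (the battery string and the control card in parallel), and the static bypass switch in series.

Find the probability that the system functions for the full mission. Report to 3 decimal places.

R(output breaker) = exp(−0.000035 × 4000) = 0.86936
R(battery string) = exp(−0.000029 × 4000) = 0.89048
R(control card) = exp(−0.000082 × 4000) = 0.72036
R(static bypass switch) = exp(−0.000053 × 4000) = 0.80896
Parallel (battery string and control card): 1 − (1 − 0.89048)(1 − 0.72036) = 0.96937
Series (output breaker, [0.96937], and static bypass switch): 0.86936 × 0.96937 × 0.80896 = 0.682

0.682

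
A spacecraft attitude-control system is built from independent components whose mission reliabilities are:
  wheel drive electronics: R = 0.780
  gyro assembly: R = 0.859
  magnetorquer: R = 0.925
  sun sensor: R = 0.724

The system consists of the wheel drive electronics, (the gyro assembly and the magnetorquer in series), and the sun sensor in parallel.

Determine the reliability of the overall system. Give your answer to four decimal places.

Series (gyro assembly and magnetorquer): 0.859000 × 0.925000 = 0.794575
Parallel (wheel drive electronics, [0.794575], and sun sensor): 1 − (1 − 0.780000)(1 − 0.794575)(1 − 0.724000) = 0.9875

0.9875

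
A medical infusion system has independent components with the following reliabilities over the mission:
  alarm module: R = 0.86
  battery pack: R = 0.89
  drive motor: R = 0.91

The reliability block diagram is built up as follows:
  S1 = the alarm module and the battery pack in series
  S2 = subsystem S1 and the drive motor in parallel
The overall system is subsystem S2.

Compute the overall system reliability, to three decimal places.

0.979

Series (alarm module and battery pack): 0.86000 × 0.89000 = 0.76540
Parallel ([0.76540] and drive motor): 1 − (1 − 0.76540)(1 − 0.91000) = 0.979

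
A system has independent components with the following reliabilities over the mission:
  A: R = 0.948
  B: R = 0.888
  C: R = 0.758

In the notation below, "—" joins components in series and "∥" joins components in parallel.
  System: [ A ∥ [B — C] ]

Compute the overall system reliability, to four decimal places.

0.9830

Series (B and C): 0.888000 × 0.758000 = 0.673104
Parallel (A and [0.673104]): 1 − (1 − 0.948000)(1 − 0.673104) = 0.9830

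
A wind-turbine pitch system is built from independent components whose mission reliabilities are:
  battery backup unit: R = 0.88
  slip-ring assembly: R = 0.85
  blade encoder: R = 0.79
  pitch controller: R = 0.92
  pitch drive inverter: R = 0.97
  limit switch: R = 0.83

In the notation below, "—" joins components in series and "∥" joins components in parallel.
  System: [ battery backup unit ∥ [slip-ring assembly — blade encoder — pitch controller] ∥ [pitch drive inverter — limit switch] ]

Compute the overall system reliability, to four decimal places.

Series (slip-ring assembly, blade encoder, and pitch controller): 0.850000 × 0.790000 × 0.920000 = 0.617780
Series (pitch drive inverter and limit switch): 0.970000 × 0.830000 = 0.805100
Parallel (battery backup unit, [0.617780], and [0.805100]): 1 − (1 − 0.880000)(1 − 0.617780)(1 − 0.805100) = 0.9911

0.9911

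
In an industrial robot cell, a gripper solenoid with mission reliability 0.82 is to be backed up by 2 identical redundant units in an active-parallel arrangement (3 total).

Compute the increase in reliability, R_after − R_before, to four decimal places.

0.1742

R_before = 0.82
R_after = 1 − (1 − 0.82)^3 = 0.9942
ΔR = 0.9942 − 0.82 = 0.1742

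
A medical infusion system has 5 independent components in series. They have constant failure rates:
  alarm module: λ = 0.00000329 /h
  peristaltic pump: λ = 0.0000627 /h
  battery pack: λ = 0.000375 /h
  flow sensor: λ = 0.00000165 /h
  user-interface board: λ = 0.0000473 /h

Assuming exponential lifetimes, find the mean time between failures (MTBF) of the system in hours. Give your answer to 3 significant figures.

2040

Series of exponential components: λ_sys = Σ λ_i
λ_sys = 0.00000329 + 0.0000627 + 0.000375 + 0.00000165 + 0.0000473 = 4.8994e-04 /h
MTBF = 1 / λ_sys = 2040 h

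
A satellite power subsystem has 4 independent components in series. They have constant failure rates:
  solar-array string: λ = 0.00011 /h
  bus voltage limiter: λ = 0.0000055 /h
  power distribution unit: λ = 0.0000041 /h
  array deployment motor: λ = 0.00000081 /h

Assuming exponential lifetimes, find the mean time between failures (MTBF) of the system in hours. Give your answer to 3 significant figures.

8300

Series of exponential components: λ_sys = Σ λ_i
λ_sys = 0.00011 + 0.0000055 + 0.0000041 + 0.00000081 = 1.2041e-04 /h
MTBF = 1 / λ_sys = 8300 h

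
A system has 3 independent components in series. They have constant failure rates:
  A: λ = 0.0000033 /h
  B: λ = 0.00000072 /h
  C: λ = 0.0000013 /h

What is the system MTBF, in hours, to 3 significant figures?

188000

Series of exponential components: λ_sys = Σ λ_i
λ_sys = 0.0000033 + 0.00000072 + 0.0000013 = 5.3200e-06 /h
MTBF = 1 / λ_sys = 188000 h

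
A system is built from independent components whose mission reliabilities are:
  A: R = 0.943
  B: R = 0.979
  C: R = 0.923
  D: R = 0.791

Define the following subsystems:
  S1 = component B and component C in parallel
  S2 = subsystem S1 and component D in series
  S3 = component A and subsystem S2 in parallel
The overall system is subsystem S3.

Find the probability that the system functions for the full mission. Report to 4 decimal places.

Parallel (B and C): 1 − (1 − 0.979000)(1 − 0.923000) = 0.998383
Series ([0.998383] and D): 0.998383 × 0.791000 = 0.789721
Parallel (A and [0.789721]): 1 − (1 − 0.943000)(1 − 0.789721) = 0.9880

0.9880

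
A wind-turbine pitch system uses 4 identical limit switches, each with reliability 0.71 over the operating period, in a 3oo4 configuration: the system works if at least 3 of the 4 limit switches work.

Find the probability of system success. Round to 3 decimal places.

R = Σ_{i=3}^{4} C(4,i) p^i (1−p)^{4−i} with p = 0.71
C(4,3)·0.71^3·0.29^1 = 0.41518
C(4,4)·0.71^4·0.29^0 = 0.25412
Sum = 0.669

0.669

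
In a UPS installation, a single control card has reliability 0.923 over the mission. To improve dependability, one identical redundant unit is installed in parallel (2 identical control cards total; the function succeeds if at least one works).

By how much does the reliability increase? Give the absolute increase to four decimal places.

R_before = 0.923
R_after = 1 − (1 − 0.923)^2 = 0.9941
ΔR = 0.9941 − 0.923 = 0.0711

0.0711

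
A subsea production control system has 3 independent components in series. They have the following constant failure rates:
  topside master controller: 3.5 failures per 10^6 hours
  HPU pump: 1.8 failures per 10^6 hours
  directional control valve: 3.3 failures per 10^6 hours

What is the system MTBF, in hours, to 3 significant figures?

116000

Series of exponential components: λ_sys = Σ λ_i
λ_sys = 0.0000035 + 0.0000018 + 0.0000033 = 8.6000e-06 /h
MTBF = 1 / λ_sys = 116000 h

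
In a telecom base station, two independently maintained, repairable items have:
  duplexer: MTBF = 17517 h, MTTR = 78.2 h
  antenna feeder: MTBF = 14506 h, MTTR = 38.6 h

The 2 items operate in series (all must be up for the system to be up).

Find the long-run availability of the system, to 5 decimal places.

A(duplexer) = MTBF/(MTBF+MTTR) = 17517/(17517+78.2) = 0.995556
A(antenna feeder) = MTBF/(MTBF+MTTR) = 14506/(14506+38.6) = 0.997346
Series availability: 0.995556 × 0.997346 = 0.99291

0.99291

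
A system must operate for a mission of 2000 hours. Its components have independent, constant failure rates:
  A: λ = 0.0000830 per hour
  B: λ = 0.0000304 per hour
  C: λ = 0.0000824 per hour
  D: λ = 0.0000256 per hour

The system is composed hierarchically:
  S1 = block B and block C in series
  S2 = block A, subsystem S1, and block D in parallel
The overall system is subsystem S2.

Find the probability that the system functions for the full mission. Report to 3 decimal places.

R(A) = exp(−0.0000830 × 2000) = 0.84705
R(B) = exp(−0.0000304 × 2000) = 0.94101
R(C) = exp(−0.0000824 × 2000) = 0.84806
R(D) = exp(−0.0000256 × 2000) = 0.95009
Series (B and C): 0.94101 × 0.84806 = 0.79803
Parallel (A, [0.79803], and D): 1 − (1 − 0.84705)(1 − 0.79803)(1 − 0.95009) = 0.998

0.998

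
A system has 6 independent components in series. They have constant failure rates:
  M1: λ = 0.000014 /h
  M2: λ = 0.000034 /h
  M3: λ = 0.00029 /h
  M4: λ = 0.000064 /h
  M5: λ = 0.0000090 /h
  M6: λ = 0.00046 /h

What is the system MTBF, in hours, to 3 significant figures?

Series of exponential components: λ_sys = Σ λ_i
λ_sys = 0.000014 + 0.000034 + 0.00029 + 0.000064 + 0.0000090 + 0.00046 = 8.7100e-04 /h
MTBF = 1 / λ_sys = 1150 h

1150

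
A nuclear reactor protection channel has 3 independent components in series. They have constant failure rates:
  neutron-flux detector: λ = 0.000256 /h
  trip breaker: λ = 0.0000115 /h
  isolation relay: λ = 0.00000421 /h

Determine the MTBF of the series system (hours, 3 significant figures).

3680

Series of exponential components: λ_sys = Σ λ_i
λ_sys = 0.000256 + 0.0000115 + 0.00000421 = 2.7171e-04 /h
MTBF = 1 / λ_sys = 3680 h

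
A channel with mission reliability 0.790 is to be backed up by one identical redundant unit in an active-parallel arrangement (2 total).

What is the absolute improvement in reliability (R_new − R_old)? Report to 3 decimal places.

0.166

R_before = 0.790
R_after = 1 − (1 − 0.790)^2 = 0.956
ΔR = 0.956 − 0.790 = 0.166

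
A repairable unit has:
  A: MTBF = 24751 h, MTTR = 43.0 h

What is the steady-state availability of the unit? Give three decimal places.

A(A) = MTBF/(MTBF+MTTR) = 24751/(24751+43.0) = 0.998

0.998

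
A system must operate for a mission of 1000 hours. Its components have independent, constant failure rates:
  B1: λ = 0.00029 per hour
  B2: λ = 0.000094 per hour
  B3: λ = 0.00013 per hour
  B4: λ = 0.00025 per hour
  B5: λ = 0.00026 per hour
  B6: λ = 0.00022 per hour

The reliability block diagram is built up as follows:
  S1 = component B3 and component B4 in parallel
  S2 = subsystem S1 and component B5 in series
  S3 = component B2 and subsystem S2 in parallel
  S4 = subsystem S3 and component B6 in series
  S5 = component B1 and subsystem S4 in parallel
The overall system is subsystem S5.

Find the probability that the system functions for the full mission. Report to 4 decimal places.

0.9458

R(B1) = exp(−0.00029 × 1000) = 0.748264
R(B2) = exp(−0.000094 × 1000) = 0.910283
R(B3) = exp(−0.00013 × 1000) = 0.878095
R(B4) = exp(−0.00025 × 1000) = 0.778801
R(B5) = exp(−0.00026 × 1000) = 0.771052
R(B6) = exp(−0.00022 × 1000) = 0.802519
Parallel (B3 and B4): 1 − (1 − 0.878095)(1 − 0.778801) = 0.973035
Series ([0.973035] and B5): 0.973035 × 0.771052 = 0.750261
Parallel (B2 and [0.750261]): 1 − (1 − 0.910283)(1 − 0.750261) = 0.977594
Series ([0.977594] and B6): 0.977594 × 0.802519 = 0.784538
Parallel (B1 and [0.784538]): 1 − (1 − 0.748264)(1 − 0.784538) = 0.9458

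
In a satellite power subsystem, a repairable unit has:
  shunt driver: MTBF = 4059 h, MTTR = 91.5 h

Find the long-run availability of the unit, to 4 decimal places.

A(shunt driver) = MTBF/(MTBF+MTTR) = 4059/(4059+91.5) = 0.9780

0.9780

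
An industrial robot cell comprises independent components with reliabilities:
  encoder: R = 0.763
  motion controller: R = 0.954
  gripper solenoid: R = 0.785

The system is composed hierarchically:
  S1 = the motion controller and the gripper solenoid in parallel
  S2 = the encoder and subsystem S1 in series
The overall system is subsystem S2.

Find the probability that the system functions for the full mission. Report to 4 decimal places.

0.7555

Parallel (motion controller and gripper solenoid): 1 − (1 − 0.954000)(1 − 0.785000) = 0.990110
Series (encoder and [0.990110]): 0.763000 × 0.990110 = 0.7555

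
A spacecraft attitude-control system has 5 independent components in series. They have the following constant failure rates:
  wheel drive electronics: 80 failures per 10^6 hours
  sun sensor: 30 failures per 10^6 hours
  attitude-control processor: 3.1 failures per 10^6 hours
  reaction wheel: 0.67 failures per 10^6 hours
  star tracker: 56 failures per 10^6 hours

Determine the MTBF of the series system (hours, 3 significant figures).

5890

Series of exponential components: λ_sys = Σ λ_i
λ_sys = 0.000080 + 0.000030 + 0.0000031 + 0.00000067 + 0.000056 = 1.6977e-04 /h
MTBF = 1 / λ_sys = 5890 h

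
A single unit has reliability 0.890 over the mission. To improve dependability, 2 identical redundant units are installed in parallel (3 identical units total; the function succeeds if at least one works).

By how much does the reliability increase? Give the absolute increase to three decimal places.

0.109

R_before = 0.890
R_after = 1 − (1 − 0.890)^3 = 0.999
ΔR = 0.999 − 0.890 = 0.109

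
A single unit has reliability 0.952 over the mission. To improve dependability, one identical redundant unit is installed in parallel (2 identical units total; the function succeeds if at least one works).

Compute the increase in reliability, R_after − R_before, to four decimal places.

0.0457

R_before = 0.952
R_after = 1 − (1 − 0.952)^2 = 0.9977
ΔR = 0.9977 − 0.952 = 0.0457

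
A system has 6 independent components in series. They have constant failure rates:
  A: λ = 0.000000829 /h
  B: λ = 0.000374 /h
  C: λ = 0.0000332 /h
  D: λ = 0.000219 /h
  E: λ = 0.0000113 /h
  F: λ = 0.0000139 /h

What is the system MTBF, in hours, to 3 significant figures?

1530

Series of exponential components: λ_sys = Σ λ_i
λ_sys = 0.000000829 + 0.000374 + 0.0000332 + 0.000219 + 0.0000113 + 0.0000139 = 6.5223e-04 /h
MTBF = 1 / λ_sys = 1530 h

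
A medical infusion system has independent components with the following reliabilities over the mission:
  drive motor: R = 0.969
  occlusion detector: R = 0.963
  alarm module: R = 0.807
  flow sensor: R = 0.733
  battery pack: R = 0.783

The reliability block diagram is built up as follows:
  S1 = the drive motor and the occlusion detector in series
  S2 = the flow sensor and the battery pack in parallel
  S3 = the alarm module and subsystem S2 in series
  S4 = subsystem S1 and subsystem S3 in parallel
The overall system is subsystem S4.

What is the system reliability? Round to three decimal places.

0.984

Series (drive motor and occlusion detector): 0.96900 × 0.96300 = 0.93315
Parallel (flow sensor and battery pack): 1 − (1 − 0.73300)(1 − 0.78300) = 0.94206
Series (alarm module and [0.94206]): 0.80700 × 0.94206 = 0.76024
Parallel ([0.93315] and [0.76024]): 1 − (1 − 0.93315)(1 − 0.76024) = 0.984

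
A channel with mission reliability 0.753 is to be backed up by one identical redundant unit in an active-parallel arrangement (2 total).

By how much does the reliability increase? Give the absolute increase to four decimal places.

0.1860

R_before = 0.753
R_after = 1 − (1 − 0.753)^2 = 0.9390
ΔR = 0.9390 − 0.753 = 0.1860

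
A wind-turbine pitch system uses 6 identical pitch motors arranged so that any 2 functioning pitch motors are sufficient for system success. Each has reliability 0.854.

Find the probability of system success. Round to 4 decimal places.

0.9997

R = Σ_{i=2}^{6} C(6,i) p^i (1−p)^{6−i} with p = 0.854
C(6,2)·0.854^2·0.146^4 = 0.004971
C(6,3)·0.854^3·0.146^3 = 0.038767
C(6,4)·0.854^4·0.146^2 = 0.170070
C(6,5)·0.854^5·0.146^1 = 0.397918
C(6,6)·0.854^6·0.146^0 = 0.387925
Sum = 0.9997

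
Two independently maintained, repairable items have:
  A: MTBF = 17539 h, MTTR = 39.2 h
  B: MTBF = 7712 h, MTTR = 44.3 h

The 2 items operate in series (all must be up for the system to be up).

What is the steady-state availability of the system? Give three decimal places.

0.992

A(A) = MTBF/(MTBF+MTTR) = 17539/(17539+39.2) = 0.997770
A(B) = MTBF/(MTBF+MTTR) = 7712/(7712+44.3) = 0.994289
Series availability: 0.997770 × 0.994289 = 0.992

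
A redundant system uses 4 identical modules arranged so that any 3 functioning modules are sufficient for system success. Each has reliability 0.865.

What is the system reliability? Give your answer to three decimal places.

R = Σ_{i=3}^{4} C(4,i) p^i (1−p)^{4−i} with p = 0.865
C(4,3)·0.865^3·0.135^1 = 0.34950
C(4,4)·0.865^4·0.135^0 = 0.55984
Sum = 0.909

0.909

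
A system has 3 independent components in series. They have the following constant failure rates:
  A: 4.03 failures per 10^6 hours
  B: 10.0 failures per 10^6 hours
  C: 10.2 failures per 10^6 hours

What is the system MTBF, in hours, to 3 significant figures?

Series of exponential components: λ_sys = Σ λ_i
λ_sys = 0.00000403 + 0.0000100 + 0.0000102 = 2.4230e-05 /h
MTBF = 1 / λ_sys = 41300 h

41300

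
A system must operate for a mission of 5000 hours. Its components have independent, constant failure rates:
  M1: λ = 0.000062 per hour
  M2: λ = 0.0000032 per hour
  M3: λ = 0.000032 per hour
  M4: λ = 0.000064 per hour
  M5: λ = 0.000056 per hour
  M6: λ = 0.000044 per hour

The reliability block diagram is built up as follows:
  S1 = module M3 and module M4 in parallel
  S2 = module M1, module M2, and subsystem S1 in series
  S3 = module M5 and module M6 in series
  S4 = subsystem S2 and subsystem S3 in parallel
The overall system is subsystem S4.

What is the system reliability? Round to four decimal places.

R(M1) = exp(−0.000062 × 5000) = 0.733447
R(M2) = exp(−0.0000032 × 5000) = 0.984127
R(M3) = exp(−0.000032 × 5000) = 0.852144
R(M4) = exp(−0.000064 × 5000) = 0.726149
R(M5) = exp(−0.000056 × 5000) = 0.755784
R(M6) = exp(−0.000044 × 5000) = 0.802519
Parallel (M3 and M4): 1 − (1 − 0.852144)(1 − 0.726149) = 0.959509
Series (M1, M2, and [0.959509]): 0.733447 × 0.984127 × 0.959509 = 0.692578
Series (M5 and M6): 0.755784 × 0.802519 = 0.606531
Parallel ([0.692578] and [0.606531]): 1 − (1 − 0.692578)(1 − 0.606531) = 0.8790

0.8790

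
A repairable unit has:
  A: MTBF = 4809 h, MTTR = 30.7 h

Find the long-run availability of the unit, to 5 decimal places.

A(A) = MTBF/(MTBF+MTTR) = 4809/(4809+30.7) = 0.99366

0.99366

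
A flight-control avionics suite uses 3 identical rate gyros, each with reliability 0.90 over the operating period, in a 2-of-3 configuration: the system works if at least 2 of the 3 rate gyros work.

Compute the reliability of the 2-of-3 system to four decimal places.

0.9720

R = Σ_{i=2}^{3} C(3,i) p^i (1−p)^{3−i} with p = 0.90
C(3,2)·0.90^2·0.10^1 = 0.243000
C(3,3)·0.90^3·0.10^0 = 0.729000
Sum = 0.9720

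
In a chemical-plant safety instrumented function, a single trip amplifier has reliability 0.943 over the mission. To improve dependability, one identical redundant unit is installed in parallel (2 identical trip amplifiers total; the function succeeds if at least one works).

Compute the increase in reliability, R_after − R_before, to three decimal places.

0.054

R_before = 0.943
R_after = 1 − (1 − 0.943)^2 = 0.997
ΔR = 0.997 − 0.943 = 0.054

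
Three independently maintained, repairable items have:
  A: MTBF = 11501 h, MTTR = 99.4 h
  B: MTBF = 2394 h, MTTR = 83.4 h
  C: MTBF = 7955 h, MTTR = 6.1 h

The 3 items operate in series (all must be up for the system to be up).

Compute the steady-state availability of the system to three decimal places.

0.957

A(A) = MTBF/(MTBF+MTTR) = 11501/(11501+99.4) = 0.991431
A(B) = MTBF/(MTBF+MTTR) = 2394/(2394+83.4) = 0.966336
A(C) = MTBF/(MTBF+MTTR) = 7955/(7955+6.1) = 0.999234
Series availability: 0.991431 × 0.966336 × 0.999234 = 0.957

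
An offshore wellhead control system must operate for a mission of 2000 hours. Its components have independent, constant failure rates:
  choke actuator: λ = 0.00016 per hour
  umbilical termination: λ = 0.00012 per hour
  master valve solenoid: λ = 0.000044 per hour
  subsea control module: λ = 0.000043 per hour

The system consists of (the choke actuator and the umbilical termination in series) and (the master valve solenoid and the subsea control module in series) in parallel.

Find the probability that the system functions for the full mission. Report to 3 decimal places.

0.932

R(choke actuator) = exp(−0.00016 × 2000) = 0.72615
R(umbilical termination) = exp(−0.00012 × 2000) = 0.78663
R(master valve solenoid) = exp(−0.000044 × 2000) = 0.91576
R(subsea control module) = exp(−0.000043 × 2000) = 0.91759
Series (choke actuator and umbilical termination): 0.72615 × 0.78663 = 0.57121
Series (master valve solenoid and subsea control module): 0.91576 × 0.91759 = 0.84029
Parallel ([0.57121] and [0.84029]): 1 − (1 − 0.57121)(1 − 0.84029) = 0.932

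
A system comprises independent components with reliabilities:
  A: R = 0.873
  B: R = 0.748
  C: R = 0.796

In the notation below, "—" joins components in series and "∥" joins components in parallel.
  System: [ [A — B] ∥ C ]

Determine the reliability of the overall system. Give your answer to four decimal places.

Series (A and B): 0.873000 × 0.748000 = 0.653004
Parallel ([0.653004] and C): 1 − (1 − 0.653004)(1 − 0.796000) = 0.9292

0.9292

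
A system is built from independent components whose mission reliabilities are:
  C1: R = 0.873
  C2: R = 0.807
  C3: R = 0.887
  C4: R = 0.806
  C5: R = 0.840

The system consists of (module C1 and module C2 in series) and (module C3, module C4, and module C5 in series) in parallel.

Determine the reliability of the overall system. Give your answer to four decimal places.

0.8820

Series (C1 and C2): 0.873000 × 0.807000 = 0.704511
Series (C3, C4, and C5): 0.887000 × 0.806000 × 0.840000 = 0.600534
Parallel ([0.704511] and [0.600534]): 1 − (1 − 0.704511)(1 − 0.600534) = 0.8820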